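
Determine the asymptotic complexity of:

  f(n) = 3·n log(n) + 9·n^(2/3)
O(n log n)

The dominant term in 3·n log(n) + 9·n^(2/3) is 3·n log(n), which is Θ(n log n).
Lower-order terms (9·n^(2/3)) are asymptotically negligible.
Constants are absorbed, so the tightest bound is O(n log n).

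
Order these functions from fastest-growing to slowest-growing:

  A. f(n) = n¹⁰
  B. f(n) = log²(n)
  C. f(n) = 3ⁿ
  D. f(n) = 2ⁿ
C > D > A > B

Comparing growth rates:
C = 3ⁿ is O(3ⁿ)
D = 2ⁿ is O(2ⁿ)
A = n¹⁰ is O(n¹⁰)
B = log²(n) is O(log² n)

Therefore, the order from fastest to slowest is: C > D > A > B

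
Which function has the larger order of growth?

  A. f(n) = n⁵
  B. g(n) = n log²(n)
A

f(n) = n⁵ is O(n⁵), while g(n) = n log²(n) is O(n log² n).
Since O(n⁵) grows faster than O(n log² n), f(n) dominates.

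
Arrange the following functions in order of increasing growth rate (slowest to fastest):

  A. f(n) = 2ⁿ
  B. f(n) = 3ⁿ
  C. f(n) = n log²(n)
C < A < B

Comparing growth rates:
C = n log²(n) is O(n log² n)
A = 2ⁿ is O(2ⁿ)
B = 3ⁿ is O(3ⁿ)

Therefore, the order from slowest to fastest is: C < A < B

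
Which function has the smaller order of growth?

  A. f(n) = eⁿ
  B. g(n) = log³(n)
B

f(n) = eⁿ is O(eⁿ), while g(n) = log³(n) is O(log³ n).
Since O(log³ n) grows slower than O(eⁿ), g(n) is dominated.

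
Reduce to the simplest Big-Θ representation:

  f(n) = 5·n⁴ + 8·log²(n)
Θ(n⁴)

Order the terms by growth rate: 8·log²(n) ≺ 5·n⁴.
The fastest-growing term 5·n⁴ dominates as n → ∞; dropping its constant factor gives Θ(n⁴).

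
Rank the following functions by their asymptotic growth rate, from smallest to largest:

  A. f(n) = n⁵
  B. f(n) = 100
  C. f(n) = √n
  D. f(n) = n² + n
B < C < D < A

Comparing growth rates:
B = 100 is O(1)
C = √n is O(√n)
D = n² + n is O(n²)
A = n⁵ is O(n⁵)

Therefore, the order from slowest to fastest is: B < C < D < A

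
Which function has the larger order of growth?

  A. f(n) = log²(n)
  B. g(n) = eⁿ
B

f(n) = log²(n) is O(log² n), while g(n) = eⁿ is O(eⁿ).
Since O(eⁿ) grows faster than O(log² n), g(n) dominates.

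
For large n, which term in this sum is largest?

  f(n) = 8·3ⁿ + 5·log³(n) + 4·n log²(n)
8·3ⁿ

Looking at each term:
  - 8·3ⁿ is O(3ⁿ)
  - 5·log³(n) is O(log³ n)
  - 4·n log²(n) is O(n log² n)

The term 8·3ⁿ (O(3ⁿ)) grows fastest and dominates all others.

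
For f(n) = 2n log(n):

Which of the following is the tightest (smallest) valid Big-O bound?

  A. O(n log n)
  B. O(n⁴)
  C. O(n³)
A

f(n) = 2n log(n) is O(n log n).
All listed options are valid Big-O bounds (upper bounds),
but O(n log n) is the tightest (smallest valid bound).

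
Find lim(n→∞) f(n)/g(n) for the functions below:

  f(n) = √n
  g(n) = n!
0

Since √n (O(√n)) grows slower than n! (O(n!)),
the ratio f(n)/g(n) → 0 as n → ∞.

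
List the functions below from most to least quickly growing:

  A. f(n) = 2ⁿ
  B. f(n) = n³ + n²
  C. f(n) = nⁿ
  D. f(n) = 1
C > A > B > D

Comparing growth rates:
C = nⁿ is O(nⁿ)
A = 2ⁿ is O(2ⁿ)
B = n³ + n² is O(n³)
D = 1 is O(1)

Therefore, the order from fastest to slowest is: C > A > B > D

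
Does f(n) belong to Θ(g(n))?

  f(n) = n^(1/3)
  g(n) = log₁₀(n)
False

f(n) = n^(1/3) is O(n^(1/3)), and g(n) = log₁₀(n) is O(log n).
Since they have different growth rates, f(n) = Θ(g(n)) is false.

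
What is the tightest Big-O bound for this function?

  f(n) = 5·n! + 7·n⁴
O(n!)

The dominant term in 5·n! + 7·n⁴ is 5·n!, which is Θ(n!).
Lower-order terms (7·n⁴) are asymptotically negligible.
Constants are absorbed, so the tightest bound is O(n!).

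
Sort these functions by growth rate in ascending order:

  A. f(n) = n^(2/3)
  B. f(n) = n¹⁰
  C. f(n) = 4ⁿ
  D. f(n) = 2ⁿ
A < B < D < C

Comparing growth rates:
A = n^(2/3) is O(n^(2/3))
B = n¹⁰ is O(n¹⁰)
D = 2ⁿ is O(2ⁿ)
C = 4ⁿ is O(4ⁿ)

Therefore, the order from slowest to fastest is: A < B < D < C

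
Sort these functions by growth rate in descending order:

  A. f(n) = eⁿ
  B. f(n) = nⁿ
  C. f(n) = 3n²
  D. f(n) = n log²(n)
B > A > C > D

Comparing growth rates:
B = nⁿ is O(nⁿ)
A = eⁿ is O(eⁿ)
C = 3n² is O(n²)
D = n log²(n) is O(n log² n)

Therefore, the order from fastest to slowest is: B > A > C > D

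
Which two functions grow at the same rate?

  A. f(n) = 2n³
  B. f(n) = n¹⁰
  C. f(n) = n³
A and C

Examining each function:
  A. 2n³ is O(n³)
  B. n¹⁰ is O(n¹⁰)
  C. n³ is O(n³)

Functions A and C both have the same complexity class.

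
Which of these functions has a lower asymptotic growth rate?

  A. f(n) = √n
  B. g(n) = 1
B

f(n) = √n is O(√n), while g(n) = 1 is O(1).
Since O(1) grows slower than O(√n), g(n) is dominated.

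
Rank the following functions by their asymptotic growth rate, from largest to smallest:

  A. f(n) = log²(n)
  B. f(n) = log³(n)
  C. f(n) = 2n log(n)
C > B > A

Comparing growth rates:
C = 2n log(n) is O(n log n)
B = log³(n) is O(log³ n)
A = log²(n) is O(log² n)

Therefore, the order from fastest to slowest is: C > B > A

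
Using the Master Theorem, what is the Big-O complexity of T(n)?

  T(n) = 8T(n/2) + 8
Θ(n³)

Master Theorem: a = 8, b = 2, f(n) = 8.
Compute the critical exponent d = log₂(8) = 3.
Compare f(n) = Θ(1) against n^d:
  k = 0 < d = 3, so f(n) = O(n^(d-ε)) — Case 1.
  The recursion cost dominates: T(n) = Θ(n^d) = Θ(n³).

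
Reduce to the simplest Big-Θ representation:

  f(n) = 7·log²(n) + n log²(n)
Θ(n log² n)

Order the terms by growth rate: 7·log²(n) ≺ n log²(n).
The fastest-growing term n log²(n) dominates as n → ∞; dropping its constant factor gives Θ(n log² n).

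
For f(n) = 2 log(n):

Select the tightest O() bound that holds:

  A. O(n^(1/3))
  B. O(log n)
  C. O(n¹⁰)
B

f(n) = 2 log(n) is O(log n).
All listed options are valid Big-O bounds (upper bounds),
but O(log n) is the tightest (smallest valid bound).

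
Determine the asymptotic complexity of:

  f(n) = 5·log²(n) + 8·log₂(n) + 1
O(log² n)

The dominant term in 5·log²(n) + 8·log₂(n) + 1 is 5·log²(n), which is Θ(log² n).
Lower-order terms (8·log₂(n), 1) are asymptotically negligible.
Constants are absorbed, so the tightest bound is O(log² n).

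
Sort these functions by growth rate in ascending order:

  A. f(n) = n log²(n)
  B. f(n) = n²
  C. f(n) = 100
C < A < B

Comparing growth rates:
C = 100 is O(1)
A = n log²(n) is O(n log² n)
B = n² is O(n²)

Therefore, the order from slowest to fastest is: C < A < B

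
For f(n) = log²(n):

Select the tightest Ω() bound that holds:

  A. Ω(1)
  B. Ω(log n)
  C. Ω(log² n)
C

f(n) = log²(n) is Ω(log² n).
All listed options are valid Big-Ω bounds (lower bounds),
but Ω(log² n) is the tightest (largest valid bound).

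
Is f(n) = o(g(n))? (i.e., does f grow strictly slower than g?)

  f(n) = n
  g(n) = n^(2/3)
False

f(n) = n is O(n), and g(n) = n^(2/3) is O(n^(2/3)).
Since O(n) grows faster than or equal to O(n^(2/3)), f(n) = o(g(n)) is false.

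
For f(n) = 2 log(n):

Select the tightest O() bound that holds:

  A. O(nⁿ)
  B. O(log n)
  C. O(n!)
B

f(n) = 2 log(n) is O(log n).
All listed options are valid Big-O bounds (upper bounds),
but O(log n) is the tightest (smallest valid bound).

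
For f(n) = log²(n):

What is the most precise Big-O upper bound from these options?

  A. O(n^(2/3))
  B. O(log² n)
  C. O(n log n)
B

f(n) = log²(n) is O(log² n).
All listed options are valid Big-O bounds (upper bounds),
but O(log² n) is the tightest (smallest valid bound).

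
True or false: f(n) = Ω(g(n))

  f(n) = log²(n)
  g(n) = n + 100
False

f(n) = log²(n) is O(log² n), and g(n) = n + 100 is O(n).
Since O(log² n) grows slower than O(n), f(n) = Ω(g(n)) is false.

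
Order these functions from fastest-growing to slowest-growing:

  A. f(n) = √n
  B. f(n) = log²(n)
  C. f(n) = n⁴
C > A > B

Comparing growth rates:
C = n⁴ is O(n⁴)
A = √n is O(√n)
B = log²(n) is O(log² n)

Therefore, the order from fastest to slowest is: C > A > B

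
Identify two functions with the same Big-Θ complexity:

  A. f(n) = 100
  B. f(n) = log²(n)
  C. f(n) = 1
A and C

Examining each function:
  A. 100 is O(1)
  B. log²(n) is O(log² n)
  C. 1 is O(1)

Functions A and C both have the same complexity class.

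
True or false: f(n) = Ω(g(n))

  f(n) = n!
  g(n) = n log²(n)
True

f(n) = n! is O(n!), and g(n) = n log²(n) is O(n log² n).
Since O(n!) grows at least as fast as O(n log² n), f(n) = Ω(g(n)) is true.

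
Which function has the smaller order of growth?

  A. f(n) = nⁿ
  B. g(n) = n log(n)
B

f(n) = nⁿ is O(nⁿ), while g(n) = n log(n) is O(n log n).
Since O(n log n) grows slower than O(nⁿ), g(n) is dominated.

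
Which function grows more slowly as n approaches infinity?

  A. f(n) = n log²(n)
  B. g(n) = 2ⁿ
A

f(n) = n log²(n) is O(n log² n), while g(n) = 2ⁿ is O(2ⁿ).
Since O(n log² n) grows slower than O(2ⁿ), f(n) is dominated.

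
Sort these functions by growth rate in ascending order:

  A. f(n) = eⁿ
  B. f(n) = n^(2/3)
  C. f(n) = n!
B < A < C

Comparing growth rates:
B = n^(2/3) is O(n^(2/3))
A = eⁿ is O(eⁿ)
C = n! is O(n!)

Therefore, the order from slowest to fastest is: B < A < C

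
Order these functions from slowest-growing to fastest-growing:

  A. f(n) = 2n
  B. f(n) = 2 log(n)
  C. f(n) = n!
B < A < C

Comparing growth rates:
B = 2 log(n) is O(log n)
A = 2n is O(n)
C = n! is O(n!)

Therefore, the order from slowest to fastest is: B < A < C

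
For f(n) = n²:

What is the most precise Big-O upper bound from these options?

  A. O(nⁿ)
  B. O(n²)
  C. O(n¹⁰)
B

f(n) = n² is O(n²).
All listed options are valid Big-O bounds (upper bounds),
but O(n²) is the tightest (smallest valid bound).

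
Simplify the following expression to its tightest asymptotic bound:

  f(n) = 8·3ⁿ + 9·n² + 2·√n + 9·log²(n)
Θ(3ⁿ)

Order the terms by growth rate: 9·log²(n) ≺ 2·√n ≺ 9·n² ≺ 8·3ⁿ.
The fastest-growing term 8·3ⁿ dominates as n → ∞; dropping its constant factor gives Θ(3ⁿ).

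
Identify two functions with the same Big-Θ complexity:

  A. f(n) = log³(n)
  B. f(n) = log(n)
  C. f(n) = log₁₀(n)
B and C

Examining each function:
  A. log³(n) is O(log³ n)
  B. log(n) is O(log n)
  C. log₁₀(n) is O(log n)

Functions B and C both have the same complexity class.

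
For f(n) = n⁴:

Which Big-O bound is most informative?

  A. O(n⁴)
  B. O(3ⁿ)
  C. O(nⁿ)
A

f(n) = n⁴ is O(n⁴).
All listed options are valid Big-O bounds (upper bounds),
but O(n⁴) is the tightest (smallest valid bound).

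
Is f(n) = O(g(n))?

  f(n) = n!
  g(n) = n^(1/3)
False

f(n) = n! is O(n!), and g(n) = n^(1/3) is O(n^(1/3)).
Since O(n!) grows faster than O(n^(1/3)), f(n) = O(g(n)) is false.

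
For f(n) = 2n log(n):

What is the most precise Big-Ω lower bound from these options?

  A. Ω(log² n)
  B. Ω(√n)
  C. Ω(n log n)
C

f(n) = 2n log(n) is Ω(n log n).
All listed options are valid Big-Ω bounds (lower bounds),
but Ω(n log n) is the tightest (largest valid bound).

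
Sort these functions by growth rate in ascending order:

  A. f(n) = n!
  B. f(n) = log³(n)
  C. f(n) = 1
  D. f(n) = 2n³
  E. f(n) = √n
C < B < E < D < A

Comparing growth rates:
C = 1 is O(1)
B = log³(n) is O(log³ n)
E = √n is O(√n)
D = 2n³ is O(n³)
A = n! is O(n!)

Therefore, the order from slowest to fastest is: C < B < E < D < A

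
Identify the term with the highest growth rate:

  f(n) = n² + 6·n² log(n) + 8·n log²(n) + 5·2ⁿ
5·2ⁿ

Looking at each term:
  - n² is O(n²)
  - 6·n² log(n) is O(n² log n)
  - 8·n log²(n) is O(n log² n)
  - 5·2ⁿ is O(2ⁿ)

The term 5·2ⁿ (O(2ⁿ)) grows fastest and dominates all others.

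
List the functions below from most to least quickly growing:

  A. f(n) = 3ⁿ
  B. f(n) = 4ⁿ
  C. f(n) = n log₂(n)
B > A > C

Comparing growth rates:
B = 4ⁿ is O(4ⁿ)
A = 3ⁿ is O(3ⁿ)
C = n log₂(n) is O(n log n)

Therefore, the order from fastest to slowest is: B > A > C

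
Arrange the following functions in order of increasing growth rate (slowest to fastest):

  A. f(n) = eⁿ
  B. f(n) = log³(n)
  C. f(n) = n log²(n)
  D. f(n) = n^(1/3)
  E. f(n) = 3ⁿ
B < D < C < A < E

Comparing growth rates:
B = log³(n) is O(log³ n)
D = n^(1/3) is O(n^(1/3))
C = n log²(n) is O(n log² n)
A = eⁿ is O(eⁿ)
E = 3ⁿ is O(3ⁿ)

Therefore, the order from slowest to fastest is: B < D < C < A < E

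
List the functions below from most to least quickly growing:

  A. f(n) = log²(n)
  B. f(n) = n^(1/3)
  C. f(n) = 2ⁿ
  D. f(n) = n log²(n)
C > D > B > A

Comparing growth rates:
C = 2ⁿ is O(2ⁿ)
D = n log²(n) is O(n log² n)
B = n^(1/3) is O(n^(1/3))
A = log²(n) is O(log² n)

Therefore, the order from fastest to slowest is: C > D > B > A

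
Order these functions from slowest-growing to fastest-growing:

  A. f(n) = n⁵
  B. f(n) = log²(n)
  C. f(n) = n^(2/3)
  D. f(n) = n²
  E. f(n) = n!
B < C < D < A < E

Comparing growth rates:
B = log²(n) is O(log² n)
C = n^(2/3) is O(n^(2/3))
D = n² is O(n²)
A = n⁵ is O(n⁵)
E = n! is O(n!)

Therefore, the order from slowest to fastest is: B < C < D < A < E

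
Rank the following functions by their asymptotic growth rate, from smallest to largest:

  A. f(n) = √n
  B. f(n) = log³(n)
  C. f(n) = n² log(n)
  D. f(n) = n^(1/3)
B < D < A < C

Comparing growth rates:
B = log³(n) is O(log³ n)
D = n^(1/3) is O(n^(1/3))
A = √n is O(√n)
C = n² log(n) is O(n² log n)

Therefore, the order from slowest to fastest is: B < D < A < C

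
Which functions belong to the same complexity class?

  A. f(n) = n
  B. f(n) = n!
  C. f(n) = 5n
A and C

Examining each function:
  A. n is O(n)
  B. n! is O(n!)
  C. 5n is O(n)

Functions A and C both have the same complexity class.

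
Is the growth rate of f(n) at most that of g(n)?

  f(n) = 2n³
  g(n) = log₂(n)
False

f(n) = 2n³ is O(n³), and g(n) = log₂(n) is O(log n).
Since O(n³) grows faster than O(log n), f(n) = O(g(n)) is false.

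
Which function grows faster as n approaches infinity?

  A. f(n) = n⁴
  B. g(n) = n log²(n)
A

f(n) = n⁴ is O(n⁴), while g(n) = n log²(n) is O(n log² n).
Since O(n⁴) grows faster than O(n log² n), f(n) dominates.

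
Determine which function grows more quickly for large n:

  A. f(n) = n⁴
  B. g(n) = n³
A

f(n) = n⁴ is O(n⁴), while g(n) = n³ is O(n³).
Since O(n⁴) grows faster than O(n³), f(n) dominates.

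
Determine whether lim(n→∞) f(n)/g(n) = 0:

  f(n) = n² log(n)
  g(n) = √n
False

f(n) = n² log(n) is O(n² log n), and g(n) = √n is O(√n).
Since O(n² log n) grows faster than or equal to O(√n), f(n) = o(g(n)) is false.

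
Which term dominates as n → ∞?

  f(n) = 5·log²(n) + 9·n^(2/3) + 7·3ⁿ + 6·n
7·3ⁿ

Looking at each term:
  - 5·log²(n) is O(log² n)
  - 9·n^(2/3) is O(n^(2/3))
  - 7·3ⁿ is O(3ⁿ)
  - 6·n is O(n)

The term 7·3ⁿ (O(3ⁿ)) grows fastest and dominates all others.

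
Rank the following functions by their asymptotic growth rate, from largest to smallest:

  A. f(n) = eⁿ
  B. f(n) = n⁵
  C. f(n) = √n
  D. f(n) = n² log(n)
A > B > D > C

Comparing growth rates:
A = eⁿ is O(eⁿ)
B = n⁵ is O(n⁵)
D = n² log(n) is O(n² log n)
C = √n is O(√n)

Therefore, the order from fastest to slowest is: A > B > D > C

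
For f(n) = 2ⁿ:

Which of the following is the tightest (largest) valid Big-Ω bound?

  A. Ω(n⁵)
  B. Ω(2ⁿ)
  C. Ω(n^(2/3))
B

f(n) = 2ⁿ is Ω(2ⁿ).
All listed options are valid Big-Ω bounds (lower bounds),
but Ω(2ⁿ) is the tightest (largest valid bound).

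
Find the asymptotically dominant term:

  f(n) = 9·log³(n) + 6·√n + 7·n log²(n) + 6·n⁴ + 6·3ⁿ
6·3ⁿ

Looking at each term:
  - 9·log³(n) is O(log³ n)
  - 6·√n is O(√n)
  - 7·n log²(n) is O(n log² n)
  - 6·n⁴ is O(n⁴)
  - 6·3ⁿ is O(3ⁿ)

The term 6·3ⁿ (O(3ⁿ)) grows fastest and dominates all others.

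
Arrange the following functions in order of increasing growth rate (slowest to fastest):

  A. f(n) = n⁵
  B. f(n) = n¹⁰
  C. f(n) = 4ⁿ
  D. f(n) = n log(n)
D < A < B < C

Comparing growth rates:
D = n log(n) is O(n log n)
A = n⁵ is O(n⁵)
B = n¹⁰ is O(n¹⁰)
C = 4ⁿ is O(4ⁿ)

Therefore, the order from slowest to fastest is: D < A < B < C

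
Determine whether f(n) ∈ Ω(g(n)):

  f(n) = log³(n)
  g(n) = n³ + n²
False

f(n) = log³(n) is O(log³ n), and g(n) = n³ + n² is O(n³).
Since O(log³ n) grows slower than O(n³), f(n) = Ω(g(n)) is false.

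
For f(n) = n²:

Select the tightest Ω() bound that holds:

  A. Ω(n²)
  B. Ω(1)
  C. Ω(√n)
A

f(n) = n² is Ω(n²).
All listed options are valid Big-Ω bounds (lower bounds),
but Ω(n²) is the tightest (largest valid bound).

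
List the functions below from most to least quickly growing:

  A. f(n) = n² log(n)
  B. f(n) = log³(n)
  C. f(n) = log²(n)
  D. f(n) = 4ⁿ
D > A > B > C

Comparing growth rates:
D = 4ⁿ is O(4ⁿ)
A = n² log(n) is O(n² log n)
B = log³(n) is O(log³ n)
C = log²(n) is O(log² n)

Therefore, the order from fastest to slowest is: D > A > B > C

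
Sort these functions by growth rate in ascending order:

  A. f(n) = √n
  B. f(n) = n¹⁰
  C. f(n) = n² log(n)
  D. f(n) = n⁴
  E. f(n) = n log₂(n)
A < E < C < D < B

Comparing growth rates:
A = √n is O(√n)
E = n log₂(n) is O(n log n)
C = n² log(n) is O(n² log n)
D = n⁴ is O(n⁴)
B = n¹⁰ is O(n¹⁰)

Therefore, the order from slowest to fastest is: A < E < C < D < B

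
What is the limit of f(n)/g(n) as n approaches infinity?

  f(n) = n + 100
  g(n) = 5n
1/5

Since n + 100 and 5n have the same growth rate (O(n)),
the ratio converges to a constant: 1/5.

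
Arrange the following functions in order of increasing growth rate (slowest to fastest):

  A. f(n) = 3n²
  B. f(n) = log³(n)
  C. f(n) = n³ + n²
B < A < C

Comparing growth rates:
B = log³(n) is O(log³ n)
A = 3n² is O(n²)
C = n³ + n² is O(n³)

Therefore, the order from slowest to fastest is: B < A < C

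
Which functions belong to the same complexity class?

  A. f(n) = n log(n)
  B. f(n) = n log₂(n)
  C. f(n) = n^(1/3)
A and B

Examining each function:
  A. n log(n) is O(n log n)
  B. n log₂(n) is O(n log n)
  C. n^(1/3) is O(n^(1/3))

Functions A and B both have the same complexity class.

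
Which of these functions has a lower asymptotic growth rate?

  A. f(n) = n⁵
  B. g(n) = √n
B

f(n) = n⁵ is O(n⁵), while g(n) = √n is O(√n).
Since O(√n) grows slower than O(n⁵), g(n) is dominated.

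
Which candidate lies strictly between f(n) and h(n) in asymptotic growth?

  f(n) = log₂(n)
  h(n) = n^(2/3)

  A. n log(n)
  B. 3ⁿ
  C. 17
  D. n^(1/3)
D

We need g(n) with log₂(n) = o(g(n)) and g(n) = o(n^(2/3)), i.e. O(log n) ≺ g ≺ O(n^(2/3)).
Check each option:
  A. n log(n) — O(n log n) does not grow strictly slower than h(n)
  B. 3ⁿ — O(3ⁿ) does not grow strictly slower than h(n)
  C. 17 — O(1) does not grow strictly faster than f(n)
  D. n^(1/3) — O(n^(1/3)) is strictly between O(log n) and O(n^(2/3)) ✓

Only option D (n^(1/3)) lies strictly between.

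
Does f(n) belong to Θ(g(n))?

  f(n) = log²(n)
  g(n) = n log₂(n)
False

f(n) = log²(n) is O(log² n), and g(n) = n log₂(n) is O(n log n).
Since they have different growth rates, f(n) = Θ(g(n)) is false.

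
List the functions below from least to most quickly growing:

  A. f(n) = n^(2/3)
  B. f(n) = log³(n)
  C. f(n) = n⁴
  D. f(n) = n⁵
B < A < C < D

Comparing growth rates:
B = log³(n) is O(log³ n)
A = n^(2/3) is O(n^(2/3))
C = n⁴ is O(n⁴)
D = n⁵ is O(n⁵)

Therefore, the order from slowest to fastest is: B < A < C < D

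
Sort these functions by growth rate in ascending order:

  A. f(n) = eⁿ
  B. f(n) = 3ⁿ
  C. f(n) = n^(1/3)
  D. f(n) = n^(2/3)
C < D < A < B

Comparing growth rates:
C = n^(1/3) is O(n^(1/3))
D = n^(2/3) is O(n^(2/3))
A = eⁿ is O(eⁿ)
B = 3ⁿ is O(3ⁿ)

Therefore, the order from slowest to fastest is: C < D < A < B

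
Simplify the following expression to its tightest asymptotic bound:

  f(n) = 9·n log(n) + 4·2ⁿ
Θ(2ⁿ)

Order the terms by growth rate: 9·n log(n) ≺ 4·2ⁿ.
The fastest-growing term 4·2ⁿ dominates as n → ∞; dropping its constant factor gives Θ(2ⁿ).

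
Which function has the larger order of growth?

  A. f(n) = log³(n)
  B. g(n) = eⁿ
B

f(n) = log³(n) is O(log³ n), while g(n) = eⁿ is O(eⁿ).
Since O(eⁿ) grows faster than O(log³ n), g(n) dominates.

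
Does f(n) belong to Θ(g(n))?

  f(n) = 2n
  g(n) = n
True

f(n) = 2n and g(n) = n are both O(n).
Since they have the same asymptotic growth rate, f(n) = Θ(g(n)) is true.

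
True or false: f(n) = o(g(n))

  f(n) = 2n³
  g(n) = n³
False

f(n) = 2n³ is O(n³), and g(n) = n³ is O(n³).
Since they have the same growth rate, f(n) = o(g(n)) is false.
(f = o(g) requires f to grow strictly slower, not equal.)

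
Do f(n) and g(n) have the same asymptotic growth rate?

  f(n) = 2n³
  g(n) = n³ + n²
True

f(n) = 2n³ and g(n) = n³ + n² are both O(n³).
Since they have the same asymptotic growth rate, f(n) = Θ(g(n)) is true.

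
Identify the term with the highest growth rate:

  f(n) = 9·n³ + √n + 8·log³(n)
9·n³

Looking at each term:
  - 9·n³ is O(n³)
  - √n is O(√n)
  - 8·log³(n) is O(log³ n)

The term 9·n³ (O(n³)) grows fastest and dominates all others.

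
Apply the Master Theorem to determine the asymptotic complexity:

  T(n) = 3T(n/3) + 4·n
Θ(n log n)

Master Theorem: a = 3, b = 3, f(n) = 4·n.
Compute the critical exponent d = log₃(3) = 1.
Compare f(n) = Θ(n) against n^d:
  k = 1 = d, so f(n) = Θ(n^d) — Case 2.
  Work is balanced across levels: T(n) = Θ(n^d log n) = Θ(n log n).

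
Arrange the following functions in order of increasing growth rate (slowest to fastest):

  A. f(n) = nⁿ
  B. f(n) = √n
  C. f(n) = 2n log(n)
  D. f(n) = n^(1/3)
D < B < C < A

Comparing growth rates:
D = n^(1/3) is O(n^(1/3))
B = √n is O(√n)
C = 2n log(n) is O(n log n)
A = nⁿ is O(nⁿ)

Therefore, the order from slowest to fastest is: D < B < C < A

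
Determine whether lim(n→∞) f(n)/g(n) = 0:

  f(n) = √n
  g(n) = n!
True

f(n) = √n is O(√n), and g(n) = n! is O(n!).
Since O(√n) grows strictly slower than O(n!), f(n) = o(g(n)) is true.
This means lim(n→∞) f(n)/g(n) = 0.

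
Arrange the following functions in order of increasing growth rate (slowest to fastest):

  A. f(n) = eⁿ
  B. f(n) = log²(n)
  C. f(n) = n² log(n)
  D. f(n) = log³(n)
B < D < C < A

Comparing growth rates:
B = log²(n) is O(log² n)
D = log³(n) is O(log³ n)
C = n² log(n) is O(n² log n)
A = eⁿ is O(eⁿ)

Therefore, the order from slowest to fastest is: B < D < C < A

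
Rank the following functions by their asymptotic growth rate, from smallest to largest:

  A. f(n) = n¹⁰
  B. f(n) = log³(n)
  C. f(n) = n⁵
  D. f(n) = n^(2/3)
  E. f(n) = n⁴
B < D < E < C < A

Comparing growth rates:
B = log³(n) is O(log³ n)
D = n^(2/3) is O(n^(2/3))
E = n⁴ is O(n⁴)
C = n⁵ is O(n⁵)
A = n¹⁰ is O(n¹⁰)

Therefore, the order from slowest to fastest is: B < D < E < C < A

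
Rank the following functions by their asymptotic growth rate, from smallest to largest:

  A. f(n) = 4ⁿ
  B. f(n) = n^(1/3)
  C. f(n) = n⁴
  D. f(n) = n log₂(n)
B < D < C < A

Comparing growth rates:
B = n^(1/3) is O(n^(1/3))
D = n log₂(n) is O(n log n)
C = n⁴ is O(n⁴)
A = 4ⁿ is O(4ⁿ)

Therefore, the order from slowest to fastest is: B < D < C < A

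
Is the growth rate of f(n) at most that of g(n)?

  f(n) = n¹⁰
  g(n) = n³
False

f(n) = n¹⁰ is O(n¹⁰), and g(n) = n³ is O(n³).
Since O(n¹⁰) grows faster than O(n³), f(n) = O(g(n)) is false.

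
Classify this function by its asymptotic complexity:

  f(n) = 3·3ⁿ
O(3ⁿ)

The dominant term in 3·3ⁿ is 3·3ⁿ, which is Θ(3ⁿ).
Constants are absorbed, so the tightest bound is O(3ⁿ).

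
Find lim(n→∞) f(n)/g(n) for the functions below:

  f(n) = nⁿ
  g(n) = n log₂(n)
∞

Since nⁿ (O(nⁿ)) grows faster than n log₂(n) (O(n log n)),
the ratio f(n)/g(n) → ∞ as n → ∞.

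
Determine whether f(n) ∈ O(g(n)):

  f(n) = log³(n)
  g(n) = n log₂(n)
True

f(n) = log³(n) is O(log³ n), and g(n) = n log₂(n) is O(n log n).
Since O(log³ n) ⊆ O(n log n) (f grows no faster than g), f(n) = O(g(n)) is true.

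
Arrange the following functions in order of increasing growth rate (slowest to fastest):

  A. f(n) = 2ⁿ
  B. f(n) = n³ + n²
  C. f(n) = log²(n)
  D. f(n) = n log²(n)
C < D < B < A

Comparing growth rates:
C = log²(n) is O(log² n)
D = n log²(n) is O(n log² n)
B = n³ + n² is O(n³)
A = 2ⁿ is O(2ⁿ)

Therefore, the order from slowest to fastest is: C < D < B < A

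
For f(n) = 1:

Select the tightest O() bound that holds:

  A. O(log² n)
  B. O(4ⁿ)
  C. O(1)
C

f(n) = 1 is O(1).
All listed options are valid Big-O bounds (upper bounds),
but O(1) is the tightest (smallest valid bound).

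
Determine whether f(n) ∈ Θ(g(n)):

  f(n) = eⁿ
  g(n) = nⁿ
False

f(n) = eⁿ is O(eⁿ), and g(n) = nⁿ is O(nⁿ).
Since they have different growth rates, f(n) = Θ(g(n)) is false.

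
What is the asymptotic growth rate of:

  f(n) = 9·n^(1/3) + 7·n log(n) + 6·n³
Θ(n³)

Order the terms by growth rate: 9·n^(1/3) ≺ 7·n log(n) ≺ 6·n³.
The fastest-growing term 6·n³ dominates as n → ∞; dropping its constant factor gives Θ(n³).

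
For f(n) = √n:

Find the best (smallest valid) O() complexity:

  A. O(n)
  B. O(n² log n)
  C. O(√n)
C

f(n) = √n is O(√n).
All listed options are valid Big-O bounds (upper bounds),
but O(√n) is the tightest (smallest valid bound).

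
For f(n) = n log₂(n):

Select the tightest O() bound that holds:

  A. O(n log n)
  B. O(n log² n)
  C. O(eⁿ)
A

f(n) = n log₂(n) is O(n log n).
All listed options are valid Big-O bounds (upper bounds),
but O(n log n) is the tightest (smallest valid bound).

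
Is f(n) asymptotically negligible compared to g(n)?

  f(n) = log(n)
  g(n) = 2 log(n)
False

f(n) = log(n) is O(log n), and g(n) = 2 log(n) is O(log n).
Since they have the same growth rate, f(n) = o(g(n)) is false.
(f = o(g) requires f to grow strictly slower, not equal.)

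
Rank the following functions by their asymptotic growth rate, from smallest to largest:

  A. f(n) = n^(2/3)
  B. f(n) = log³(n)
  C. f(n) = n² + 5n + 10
B < A < C

Comparing growth rates:
B = log³(n) is O(log³ n)
A = n^(2/3) is O(n^(2/3))
C = n² + 5n + 10 is O(n²)

Therefore, the order from slowest to fastest is: B < A < C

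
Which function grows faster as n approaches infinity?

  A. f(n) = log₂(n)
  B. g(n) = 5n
B

f(n) = log₂(n) is O(log n), while g(n) = 5n is O(n).
Since O(n) grows faster than O(log n), g(n) dominates.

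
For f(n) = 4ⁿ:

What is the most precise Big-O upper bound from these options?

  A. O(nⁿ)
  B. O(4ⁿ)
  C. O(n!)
B

f(n) = 4ⁿ is O(4ⁿ).
All listed options are valid Big-O bounds (upper bounds),
but O(4ⁿ) is the tightest (smallest valid bound).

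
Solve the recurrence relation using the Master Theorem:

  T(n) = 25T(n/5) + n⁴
Θ(n⁴)

Master Theorem: a = 25, b = 5, f(n) = n⁴.
Compute the critical exponent d = log₅(25) = 2.
Compare f(n) = Θ(n⁴) against n^d:
  k = 4 > d = 2, so f(n) = Ω(n^(d+ε)) — Case 3.
  Regularity: a·(n/b)^4/n^4 = a/b^4 = 25/625 < 1 ✓.
  The top-level work dominates: T(n) = Θ(f(n)) = Θ(n⁴).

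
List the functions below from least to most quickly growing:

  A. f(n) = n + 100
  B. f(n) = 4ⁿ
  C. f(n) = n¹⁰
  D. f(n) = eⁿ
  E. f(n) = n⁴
A < E < C < D < B

Comparing growth rates:
A = n + 100 is O(n)
E = n⁴ is O(n⁴)
C = n¹⁰ is O(n¹⁰)
D = eⁿ is O(eⁿ)
B = 4ⁿ is O(4ⁿ)

Therefore, the order from slowest to fastest is: A < E < C < D < B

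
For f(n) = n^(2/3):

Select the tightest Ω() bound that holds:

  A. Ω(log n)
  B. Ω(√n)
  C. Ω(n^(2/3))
C

f(n) = n^(2/3) is Ω(n^(2/3)).
All listed options are valid Big-Ω bounds (lower bounds),
but Ω(n^(2/3)) is the tightest (largest valid bound).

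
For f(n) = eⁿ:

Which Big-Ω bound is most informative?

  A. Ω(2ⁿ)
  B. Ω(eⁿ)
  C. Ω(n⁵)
B

f(n) = eⁿ is Ω(eⁿ).
All listed options are valid Big-Ω bounds (lower bounds),
but Ω(eⁿ) is the tightest (largest valid bound).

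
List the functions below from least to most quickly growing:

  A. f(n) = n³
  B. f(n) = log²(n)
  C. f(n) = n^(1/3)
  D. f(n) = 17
D < B < C < A

Comparing growth rates:
D = 17 is O(1)
B = log²(n) is O(log² n)
C = n^(1/3) is O(n^(1/3))
A = n³ is O(n³)

Therefore, the order from slowest to fastest is: D < B < C < A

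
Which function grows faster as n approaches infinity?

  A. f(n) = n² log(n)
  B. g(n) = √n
A

f(n) = n² log(n) is O(n² log n), while g(n) = √n is O(√n).
Since O(n² log n) grows faster than O(√n), f(n) dominates.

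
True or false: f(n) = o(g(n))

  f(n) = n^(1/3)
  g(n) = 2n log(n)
True

f(n) = n^(1/3) is O(n^(1/3)), and g(n) = 2n log(n) is O(n log n).
Since O(n^(1/3)) grows strictly slower than O(n log n), f(n) = o(g(n)) is true.
This means lim(n→∞) f(n)/g(n) = 0.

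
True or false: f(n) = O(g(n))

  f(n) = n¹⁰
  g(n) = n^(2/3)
False

f(n) = n¹⁰ is O(n¹⁰), and g(n) = n^(2/3) is O(n^(2/3)).
Since O(n¹⁰) grows faster than O(n^(2/3)), f(n) = O(g(n)) is false.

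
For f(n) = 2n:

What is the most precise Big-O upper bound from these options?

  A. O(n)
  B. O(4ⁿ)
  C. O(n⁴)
A

f(n) = 2n is O(n).
All listed options are valid Big-O bounds (upper bounds),
but O(n) is the tightest (smallest valid bound).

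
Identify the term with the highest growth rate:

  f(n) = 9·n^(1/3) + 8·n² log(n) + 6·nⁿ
6·nⁿ

Looking at each term:
  - 9·n^(1/3) is O(n^(1/3))
  - 8·n² log(n) is O(n² log n)
  - 6·nⁿ is O(nⁿ)

The term 6·nⁿ (O(nⁿ)) grows fastest and dominates all others.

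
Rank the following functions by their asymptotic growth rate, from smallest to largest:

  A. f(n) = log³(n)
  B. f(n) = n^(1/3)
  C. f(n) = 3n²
A < B < C

Comparing growth rates:
A = log³(n) is O(log³ n)
B = n^(1/3) is O(n^(1/3))
C = 3n² is O(n²)

Therefore, the order from slowest to fastest is: A < B < C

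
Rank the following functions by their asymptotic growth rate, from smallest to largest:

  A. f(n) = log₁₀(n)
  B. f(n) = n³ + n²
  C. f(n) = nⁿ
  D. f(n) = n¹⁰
A < B < D < C

Comparing growth rates:
A = log₁₀(n) is O(log n)
B = n³ + n² is O(n³)
D = n¹⁰ is O(n¹⁰)
C = nⁿ is O(nⁿ)

Therefore, the order from slowest to fastest is: A < B < D < C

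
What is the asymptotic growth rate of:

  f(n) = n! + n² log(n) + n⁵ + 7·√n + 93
Θ(n!)

Order the terms by growth rate: 93 ≺ 7·√n ≺ n² log(n) ≺ n⁵ ≺ n!.
The fastest-growing term n! dominates as n → ∞; dropping its constant factor gives Θ(n!).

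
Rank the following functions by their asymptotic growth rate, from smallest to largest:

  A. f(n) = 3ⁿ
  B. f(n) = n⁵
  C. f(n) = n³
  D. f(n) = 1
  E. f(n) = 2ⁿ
D < C < B < E < A

Comparing growth rates:
D = 1 is O(1)
C = n³ is O(n³)
B = n⁵ is O(n⁵)
E = 2ⁿ is O(2ⁿ)
A = 3ⁿ is O(3ⁿ)

Therefore, the order from slowest to fastest is: D < C < B < E < A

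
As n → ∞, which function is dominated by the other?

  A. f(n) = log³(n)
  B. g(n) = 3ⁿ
A

f(n) = log³(n) is O(log³ n), while g(n) = 3ⁿ is O(3ⁿ).
Since O(log³ n) grows slower than O(3ⁿ), f(n) is dominated.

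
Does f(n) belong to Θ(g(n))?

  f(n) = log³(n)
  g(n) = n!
False

f(n) = log³(n) is O(log³ n), and g(n) = n! is O(n!).
Since they have different growth rates, f(n) = Θ(g(n)) is false.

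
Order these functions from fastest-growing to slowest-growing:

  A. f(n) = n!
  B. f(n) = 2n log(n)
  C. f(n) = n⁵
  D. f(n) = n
A > C > B > D

Comparing growth rates:
A = n! is O(n!)
C = n⁵ is O(n⁵)
B = 2n log(n) is O(n log n)
D = n is O(n)

Therefore, the order from fastest to slowest is: A > C > B > D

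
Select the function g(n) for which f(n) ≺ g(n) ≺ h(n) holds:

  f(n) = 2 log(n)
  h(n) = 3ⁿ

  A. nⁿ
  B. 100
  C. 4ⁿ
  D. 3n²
D

We need g(n) with 2 log(n) = o(g(n)) and g(n) = o(3ⁿ), i.e. O(log n) ≺ g ≺ O(3ⁿ).
Check each option:
  A. nⁿ — O(nⁿ) does not grow strictly slower than h(n)
  B. 100 — O(1) does not grow strictly faster than f(n)
  C. 4ⁿ — O(4ⁿ) does not grow strictly slower than h(n)
  D. 3n² — O(n²) is strictly between O(log n) and O(3ⁿ) ✓

Only option D (3n²) lies strictly between.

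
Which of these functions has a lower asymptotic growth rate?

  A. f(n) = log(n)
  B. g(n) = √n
A

f(n) = log(n) is O(log n), while g(n) = √n is O(√n).
Since O(log n) grows slower than O(√n), f(n) is dominated.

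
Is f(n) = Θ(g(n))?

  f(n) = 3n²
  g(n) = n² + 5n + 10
True

f(n) = 3n² and g(n) = n² + 5n + 10 are both O(n²).
Since they have the same asymptotic growth rate, f(n) = Θ(g(n)) is true.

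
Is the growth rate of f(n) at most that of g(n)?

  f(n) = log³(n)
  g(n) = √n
True

f(n) = log³(n) is O(log³ n), and g(n) = √n is O(√n).
Since O(log³ n) ⊆ O(√n) (f grows no faster than g), f(n) = O(g(n)) is true.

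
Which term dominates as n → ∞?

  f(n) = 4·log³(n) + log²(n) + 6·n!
6·n!

Looking at each term:
  - 4·log³(n) is O(log³ n)
  - log²(n) is O(log² n)
  - 6·n! is O(n!)

The term 6·n! (O(n!)) grows fastest and dominates all others.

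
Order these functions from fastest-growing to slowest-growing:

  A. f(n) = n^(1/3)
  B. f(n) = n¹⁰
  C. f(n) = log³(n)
B > A > C

Comparing growth rates:
B = n¹⁰ is O(n¹⁰)
A = n^(1/3) is O(n^(1/3))
C = log³(n) is O(log³ n)

Therefore, the order from fastest to slowest is: B > A > C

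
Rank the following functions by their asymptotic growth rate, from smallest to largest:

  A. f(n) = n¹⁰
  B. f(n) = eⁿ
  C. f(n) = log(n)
C < A < B

Comparing growth rates:
C = log(n) is O(log n)
A = n¹⁰ is O(n¹⁰)
B = eⁿ is O(eⁿ)

Therefore, the order from slowest to fastest is: C < A < B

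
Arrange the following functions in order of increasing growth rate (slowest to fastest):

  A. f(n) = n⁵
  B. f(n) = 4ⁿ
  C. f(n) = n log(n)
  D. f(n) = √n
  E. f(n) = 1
E < D < C < A < B

Comparing growth rates:
E = 1 is O(1)
D = √n is O(√n)
C = n log(n) is O(n log n)
A = n⁵ is O(n⁵)
B = 4ⁿ is O(4ⁿ)

Therefore, the order from slowest to fastest is: E < D < C < A < B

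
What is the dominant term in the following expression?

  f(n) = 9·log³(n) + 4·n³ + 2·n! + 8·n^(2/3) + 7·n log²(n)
2·n!

Looking at each term:
  - 9·log³(n) is O(log³ n)
  - 4·n³ is O(n³)
  - 2·n! is O(n!)
  - 8·n^(2/3) is O(n^(2/3))
  - 7·n log²(n) is O(n log² n)

The term 2·n! (O(n!)) grows fastest and dominates all others.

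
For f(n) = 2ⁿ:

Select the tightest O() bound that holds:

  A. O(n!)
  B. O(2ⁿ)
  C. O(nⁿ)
B

f(n) = 2ⁿ is O(2ⁿ).
All listed options are valid Big-O bounds (upper bounds),
but O(2ⁿ) is the tightest (smallest valid bound).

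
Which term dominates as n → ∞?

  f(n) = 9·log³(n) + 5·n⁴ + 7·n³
5·n⁴

Looking at each term:
  - 9·log³(n) is O(log³ n)
  - 5·n⁴ is O(n⁴)
  - 7·n³ is O(n³)

The term 5·n⁴ (O(n⁴)) grows fastest and dominates all others.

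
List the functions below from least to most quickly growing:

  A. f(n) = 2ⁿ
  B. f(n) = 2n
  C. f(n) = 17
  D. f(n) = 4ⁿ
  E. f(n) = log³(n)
C < E < B < A < D

Comparing growth rates:
C = 17 is O(1)
E = log³(n) is O(log³ n)
B = 2n is O(n)
A = 2ⁿ is O(2ⁿ)
D = 4ⁿ is O(4ⁿ)

Therefore, the order from slowest to fastest is: C < E < B < A < D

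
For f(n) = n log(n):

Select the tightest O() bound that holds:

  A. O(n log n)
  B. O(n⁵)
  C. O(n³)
A

f(n) = n log(n) is O(n log n).
All listed options are valid Big-O bounds (upper bounds),
but O(n log n) is the tightest (smallest valid bound).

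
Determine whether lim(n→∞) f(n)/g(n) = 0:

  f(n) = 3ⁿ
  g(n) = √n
False

f(n) = 3ⁿ is O(3ⁿ), and g(n) = √n is O(√n).
Since O(3ⁿ) grows faster than or equal to O(√n), f(n) = o(g(n)) is false.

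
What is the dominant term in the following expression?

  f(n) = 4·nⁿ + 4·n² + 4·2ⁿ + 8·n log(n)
4·nⁿ

Looking at each term:
  - 4·nⁿ is O(nⁿ)
  - 4·n² is O(n²)
  - 4·2ⁿ is O(2ⁿ)
  - 8·n log(n) is O(n log n)

The term 4·nⁿ (O(nⁿ)) grows fastest and dominates all others.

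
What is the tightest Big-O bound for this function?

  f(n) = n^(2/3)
O(n^(2/3))

The dominant term in n^(2/3) is n^(2/3), which is Θ(n^(2/3)).
Constants are absorbed, so the tightest bound is O(n^(2/3)).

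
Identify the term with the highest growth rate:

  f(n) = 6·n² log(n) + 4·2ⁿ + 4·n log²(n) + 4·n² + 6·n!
6·n!

Looking at each term:
  - 6·n² log(n) is O(n² log n)
  - 4·2ⁿ is O(2ⁿ)
  - 4·n log²(n) is O(n log² n)
  - 4·n² is O(n²)
  - 6·n! is O(n!)

The term 6·n! (O(n!)) grows fastest and dominates all others.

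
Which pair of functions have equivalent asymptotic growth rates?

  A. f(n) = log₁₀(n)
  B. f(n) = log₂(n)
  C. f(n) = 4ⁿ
A and B

Examining each function:
  A. log₁₀(n) is O(log n)
  B. log₂(n) is O(log n)
  C. 4ⁿ is O(4ⁿ)

Functions A and B both have the same complexity class.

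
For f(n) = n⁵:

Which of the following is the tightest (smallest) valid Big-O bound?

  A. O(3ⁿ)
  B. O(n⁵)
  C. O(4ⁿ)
B

f(n) = n⁵ is O(n⁵).
All listed options are valid Big-O bounds (upper bounds),
but O(n⁵) is the tightest (smallest valid bound).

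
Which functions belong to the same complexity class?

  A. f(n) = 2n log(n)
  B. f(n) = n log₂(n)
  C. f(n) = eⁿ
A and B

Examining each function:
  A. 2n log(n) is O(n log n)
  B. n log₂(n) is O(n log n)
  C. eⁿ is O(eⁿ)

Functions A and B both have the same complexity class.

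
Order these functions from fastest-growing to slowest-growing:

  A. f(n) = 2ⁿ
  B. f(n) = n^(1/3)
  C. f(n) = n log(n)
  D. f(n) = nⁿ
D > A > C > B

Comparing growth rates:
D = nⁿ is O(nⁿ)
A = 2ⁿ is O(2ⁿ)
C = n log(n) is O(n log n)
B = n^(1/3) is O(n^(1/3))

Therefore, the order from fastest to slowest is: D > A > C > B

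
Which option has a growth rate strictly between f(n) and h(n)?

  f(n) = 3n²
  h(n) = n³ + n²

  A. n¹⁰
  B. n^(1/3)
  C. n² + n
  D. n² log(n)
D

We need g(n) with 3n² = o(g(n)) and g(n) = o(n³ + n²), i.e. O(n²) ≺ g ≺ O(n³).
Check each option:
  A. n¹⁰ — O(n¹⁰) does not grow strictly slower than h(n)
  B. n^(1/3) — O(n^(1/3)) does not grow strictly faster than f(n)
  C. n² + n — O(n²) does not grow strictly faster than f(n)
  D. n² log(n) — O(n² log n) is strictly between O(n²) and O(n³) ✓

Only option D (n² log(n)) lies strictly between.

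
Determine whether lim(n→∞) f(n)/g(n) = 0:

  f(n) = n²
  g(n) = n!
True

f(n) = n² is O(n²), and g(n) = n! is O(n!).
Since O(n²) grows strictly slower than O(n!), f(n) = o(g(n)) is true.
This means lim(n→∞) f(n)/g(n) = 0.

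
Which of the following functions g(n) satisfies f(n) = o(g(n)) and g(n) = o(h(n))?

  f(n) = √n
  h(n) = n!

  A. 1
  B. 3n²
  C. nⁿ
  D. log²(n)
B

We need g(n) with √n = o(g(n)) and g(n) = o(n!), i.e. O(√n) ≺ g ≺ O(n!).
Check each option:
  A. 1 — O(1) does not grow strictly faster than f(n)
  B. 3n² — O(n²) is strictly between O(√n) and O(n!) ✓
  C. nⁿ — O(nⁿ) does not grow strictly slower than h(n)
  D. log²(n) — O(log² n) does not grow strictly faster than f(n)

Only option B (3n²) lies strictly between.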